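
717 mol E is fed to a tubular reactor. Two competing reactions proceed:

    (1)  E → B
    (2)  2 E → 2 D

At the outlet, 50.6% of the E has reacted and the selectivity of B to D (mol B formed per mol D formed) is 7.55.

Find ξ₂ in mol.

Conversion of E: E consumed = 0.506 × 717 = 362.8 mol = 1ξ₁ + 2ξ₂.
Selectivity: 1ξ₁ / (2ξ₂) = 7.55 → ξ₁ = 15.1 ξ₂.
Substitute: (1·15.1 + 2) ξ₂ = 362.8 → ξ₂ = 21.22 mol, ξ₁ = 320.4 mol.
Outlet amounts (n = n₀ + Σ ν·ξ):
  E: 717 − 1(320.4) − 2(21.22) = 354.2
  B: 0 + 1(320.4) = 320.4
  D: 0 + 2(21.22) = 42.43

ξ₂ = 21.2 mol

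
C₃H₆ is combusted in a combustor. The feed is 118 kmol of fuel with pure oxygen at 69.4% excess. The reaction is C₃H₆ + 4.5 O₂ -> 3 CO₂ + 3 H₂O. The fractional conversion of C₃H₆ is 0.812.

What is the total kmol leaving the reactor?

1070 kmol

Stoichiometric O₂ = 4.5 × 118 = 531 kmol; O₂ fed = 531 × 1.694 = 899.5 kmol.
Fuel reacted = 0.812 × 118 → ξ = 95.82 kmol.
Outlet (n = n₀ + ν ξ):
  C₃H₆: 118 − 1(95.82) = 22.18
  O₂: 899.5 − 4.5(95.82) = 468.3
  CO₂: 0 + 3(95.82) = 287.4
  H₂O: 0 + 3(95.82) = 287.4
Total out = 22.18 + 468.3 + 287.4 + 287.4 = 1065 kmol.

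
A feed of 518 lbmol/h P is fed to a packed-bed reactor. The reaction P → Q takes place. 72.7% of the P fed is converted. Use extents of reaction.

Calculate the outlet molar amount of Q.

P reacted = 0.727 × 518 = 376.6 lbmol/h; ν_P = −1, so ξ = 376.6/1 = 376.6 lbmol/h.
Outlet amounts (n = n₀ + ν ξ):
  P: 518 − 1(376.6) = 141.4
  Q: 0 + 1(376.6) = 376.6

377 lbmol/h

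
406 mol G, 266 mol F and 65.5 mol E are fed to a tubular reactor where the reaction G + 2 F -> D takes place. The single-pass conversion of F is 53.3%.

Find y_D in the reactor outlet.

F reacted = 0.533 × 266 = 141.8 mol; ν_F = −2, so ξ = 141.8/2 = 70.89 mol.
Outlet amounts (n = n₀ + ν ξ):
  G: 406 − 1(70.89) = 335.1
  F: 266 − 2(70.89) = 124.2
  D: 0 + 1(70.89) = 70.89
  E: 65.5 (inert)
Total out = 595.7 mol; y_D = 70.89 / 595.7 = 0.119.

0.119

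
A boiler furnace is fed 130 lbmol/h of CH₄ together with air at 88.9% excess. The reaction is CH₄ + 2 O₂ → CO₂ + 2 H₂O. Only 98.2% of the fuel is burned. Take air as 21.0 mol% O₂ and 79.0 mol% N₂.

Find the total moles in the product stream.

2470 lbmol/h

Stoichiometric O₂ = 2 × 130 = 260 lbmol/h; O₂ fed = 260 × 1.889 = 491.1 lbmol/h.
N₂ fed = 491.1 × 79/21 = 1848 lbmol/h.
Fuel reacted = 0.982 × 130 → ξ = 127.7 lbmol/h.
Outlet (n = n₀ + ν ξ):
  CH₄: 130 − 1(127.7) = 2.34
  O₂: 491.1 − 2(127.7) = 235.8
  N₂: 1848 (inert)
  CO₂: 0 + 1(127.7) = 127.7
  H₂O: 0 + 2(127.7) = 255.3
Total out = 2.34 + 235.8 + 1848 + 127.7 + 255.3 = 2469 lbmol/h.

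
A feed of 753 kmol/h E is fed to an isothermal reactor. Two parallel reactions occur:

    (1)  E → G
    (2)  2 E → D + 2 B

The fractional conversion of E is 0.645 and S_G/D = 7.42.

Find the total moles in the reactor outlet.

Conversion of E: E consumed = 0.645 × 753 = 485.7 kmol/h = 1ξ₁ + 2ξ₂.
Selectivity: 1ξ₁ / (1ξ₂) = 7.42 → ξ₁ = 7.42 ξ₂.
Substitute: (1·7.42 + 2) ξ₂ = 485.7 → ξ₂ = 51.56 kmol/h, ξ₁ = 382.6 kmol/h.
Outlet amounts (n = n₀ + Σ ν·ξ):
  E: 753 − 1(382.6) − 2(51.56) = 267.3
  G: 0 + 1(382.6) = 382.6
  D: 0 + 1(51.56) = 51.56
  B: 0 + 2(51.56) = 103.1
Total out = 267.3 + 382.6 + 51.56 + 103.1 = 804.6 kmol/h.

805 kmol/h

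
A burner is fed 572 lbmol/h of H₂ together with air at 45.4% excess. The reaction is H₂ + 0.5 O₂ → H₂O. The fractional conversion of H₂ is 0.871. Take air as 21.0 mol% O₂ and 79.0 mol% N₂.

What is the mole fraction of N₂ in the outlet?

Stoichiometric O₂ = 0.5 × 572 = 286 lbmol/h; O₂ fed = 286 × 1.454 = 415.8 lbmol/h.
N₂ fed = 415.8 × 79/21 = 1564 lbmol/h.
Fuel reacted = 0.871 × 572 → ξ = 498.2 lbmol/h.
Outlet (n = n₀ + ν ξ):
  H₂: 572 − 1(498.2) = 73.79
  O₂: 415.8 − 0.5(498.2) = 166.7
  N₂: 1564 (inert)
  H₂O: 0 + 1(498.2) = 498.2
Total out = 2303 lbmol/h; y_N₂ = 1564 / 2303 = 0.6792.

0.679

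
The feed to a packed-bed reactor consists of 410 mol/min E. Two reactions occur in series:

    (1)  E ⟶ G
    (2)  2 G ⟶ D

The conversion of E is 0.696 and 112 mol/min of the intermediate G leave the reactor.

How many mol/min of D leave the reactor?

Conversion of E: E consumed = 1ξ₁ = 0.696 × 410 → ξ₁ = 285.4 mol/min.
G balance: n_G = 0 + 1ξ₁ − 2ξ₂ = 112 → ξ₂ = (1·285.4 − 112)/2 = 86.68 mol/min.
Outlet amounts (n = n₀ + Σ ν·ξ):
  E: 410 − 1(285.4) = 124.6
  G: 0 + 1(285.4) − 2(86.68) = 112
  D: 0 + 1(86.68) = 86.68

86.7 mol/min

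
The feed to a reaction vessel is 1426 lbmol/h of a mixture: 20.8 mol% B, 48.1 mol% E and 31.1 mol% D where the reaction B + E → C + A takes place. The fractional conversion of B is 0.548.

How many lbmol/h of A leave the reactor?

B reacted = 0.548 × 296.6 = 162.5 lbmol/h; ν_B = −1, so ξ = 162.5/1 = 162.5 lbmol/h.
Outlet amounts (n = n₀ + ν ξ):
  B: 296.6 − 1(162.5) = 134.1
  E: 685.9 − 1(162.5) = 523.4
  C: 0 + 1(162.5) = 162.5
  A: 0 + 1(162.5) = 162.5
  D: 443.5 (inert)

163 lbmol/h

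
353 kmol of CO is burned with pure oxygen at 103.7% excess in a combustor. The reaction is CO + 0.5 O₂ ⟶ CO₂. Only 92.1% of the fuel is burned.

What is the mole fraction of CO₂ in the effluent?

Stoichiometric O₂ = 0.5 × 353 = 176.5 kmol; O₂ fed = 176.5 × 2.037 = 359.5 kmol.
Fuel reacted = 0.921 × 353 → ξ = 325.1 kmol.
Outlet (n = n₀ + ν ξ):
  CO: 353 − 1(325.1) = 27.89
  O₂: 359.5 − 0.5(325.1) = 197
  CO₂: 0 + 1(325.1) = 325.1
Total out = 550 kmol; y_CO₂ = 325.1 / 550 = 0.5911.

0.591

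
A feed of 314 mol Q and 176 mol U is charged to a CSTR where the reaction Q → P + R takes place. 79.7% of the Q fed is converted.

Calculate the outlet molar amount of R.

Q reacted = 0.797 × 314 = 250.3 mol; ν_Q = −1, so ξ = 250.3/1 = 250.3 mol.
Outlet amounts (n = n₀ + ν ξ):
  Q: 314 − 1(250.3) = 63.74
  P: 0 + 1(250.3) = 250.3
  R: 0 + 1(250.3) = 250.3
  U: 176 (inert)

250 mol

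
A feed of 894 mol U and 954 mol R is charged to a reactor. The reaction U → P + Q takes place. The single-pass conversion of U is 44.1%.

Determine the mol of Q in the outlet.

394 mol

U reacted = 0.441 × 894 = 394.3 mol; ν_U = −1, so ξ = 394.3/1 = 394.3 mol.
Outlet amounts (n = n₀ + ν ξ):
  U: 894 − 1(394.3) = 499.7
  P: 0 + 1(394.3) = 394.3
  Q: 0 + 1(394.3) = 394.3
  R: 954 (inert)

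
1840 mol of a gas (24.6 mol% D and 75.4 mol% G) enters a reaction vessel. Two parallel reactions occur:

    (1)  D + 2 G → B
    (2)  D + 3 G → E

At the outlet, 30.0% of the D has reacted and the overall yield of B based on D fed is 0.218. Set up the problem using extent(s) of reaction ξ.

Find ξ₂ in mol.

Yield of B: 1ξ₁ / 452.6 = 0.218 → ξ₁ = 98.68 mol.
Conversion of D: 1ξ₁ + 1ξ₂ = 0.3 × 452.6 = 135.8 → ξ₂ = 37.12 mol.
Outlet amounts (n = n₀ + Σ ν·ξ):
  D: 452.6 − 1(98.68) − 1(37.12) = 316.8
  G: 1387 − 2(98.68) − 3(37.12) = 1079
  B: 0 + 1(98.68) = 98.68
  E: 0 + 1(37.12) = 37.12

ξ₂ = 37.1 mol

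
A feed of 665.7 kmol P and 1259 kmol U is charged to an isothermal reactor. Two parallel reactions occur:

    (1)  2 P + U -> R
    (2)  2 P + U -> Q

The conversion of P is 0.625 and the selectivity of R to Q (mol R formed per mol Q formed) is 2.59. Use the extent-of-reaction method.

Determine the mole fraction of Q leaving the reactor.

0.0384

Conversion of P: P consumed = 0.625 × 665.7 = 416.1 kmol = 2ξ₁ + 2ξ₂.
Selectivity: 1ξ₁ / (1ξ₂) = 2.59 → ξ₁ = 2.59 ξ₂.
Substitute: (2·2.59 + 2) ξ₂ = 416.1 → ξ₂ = 57.95 kmol, ξ₁ = 150.1 kmol.
Outlet amounts (n = n₀ + Σ ν·ξ):
  P: 665.7 − 2(150.1) − 2(57.95) = 249.6
  U: 1259 − 1(150.1) − 1(57.95) = 1051
  R: 0 + 1(150.1) = 150.1
  Q: 0 + 1(57.95) = 57.95
Total out = 1509 kmol; y_Q = 57.95 / 1509 = 0.03841.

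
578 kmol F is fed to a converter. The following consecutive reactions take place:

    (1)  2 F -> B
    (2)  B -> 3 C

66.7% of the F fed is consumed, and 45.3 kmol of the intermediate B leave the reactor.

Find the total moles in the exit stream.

Conversion of F: F consumed = 2ξ₁ = 0.667 × 578 → ξ₁ = 192.8 kmol.
B balance: n_B = 0 + 1ξ₁ − 1ξ₂ = 45.3 → ξ₂ = (1·192.8 − 45.3)/1 = 147.5 kmol.
Outlet amounts (n = n₀ + Σ ν·ξ):
  F: 578 − 2(192.8) = 192.5
  B: 0 + 1(192.8) − 1(147.5) = 45.3
  C: 0 + 3(147.5) = 442.4
Total out = 192.5 + 45.3 + 442.4 = 680.2 kmol.

680 kmol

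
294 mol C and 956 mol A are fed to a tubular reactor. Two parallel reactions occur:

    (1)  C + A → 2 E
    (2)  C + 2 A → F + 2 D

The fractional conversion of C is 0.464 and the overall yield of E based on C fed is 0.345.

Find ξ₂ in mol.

ξ₂ = 85.7 mol

Yield of E: 2ξ₁ / 294 = 0.345 → ξ₁ = 50.71 mol.
Conversion of C: 1ξ₁ + 1ξ₂ = 0.464 × 294 = 136.4 → ξ₂ = 85.7 mol.
Outlet amounts (n = n₀ + Σ ν·ξ):
  C: 294 − 1(50.71) − 1(85.7) = 157.6
  A: 956 − 1(50.71) − 2(85.7) = 733.9
  E: 0 + 2(50.71) = 101.4
  F: 0 + 1(85.7) = 85.7
  D: 0 + 2(85.7) = 171.4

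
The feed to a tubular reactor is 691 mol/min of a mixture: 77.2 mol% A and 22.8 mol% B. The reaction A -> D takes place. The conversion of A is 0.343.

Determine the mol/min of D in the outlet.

A reacted = 0.343 × 533.5 = 183 mol/min; ν_A = −1, so ξ = 183/1 = 183 mol/min.
Outlet amounts (n = n₀ + ν ξ):
  A: 533.5 − 1(183) = 350.5
  D: 0 + 1(183) = 183
  B: 157.5 (inert)

183 mol/min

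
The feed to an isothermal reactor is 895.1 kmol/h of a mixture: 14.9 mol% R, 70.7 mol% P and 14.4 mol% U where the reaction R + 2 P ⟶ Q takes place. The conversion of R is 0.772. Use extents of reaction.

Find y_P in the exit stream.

0.619

R reacted = 0.772 × 133.4 = 103 kmol/h; ν_R = −1, so ξ = 103/1 = 103 kmol/h.
Outlet amounts (n = n₀ + ν ξ):
  R: 133.4 − 1(103) = 30.41
  P: 632.8 − 2(103) = 426.9
  Q: 0 + 1(103) = 103
  U: 128.9 (inert)
Total out = 689.2 kmol/h; y_P = 426.9 / 689.2 = 0.6195.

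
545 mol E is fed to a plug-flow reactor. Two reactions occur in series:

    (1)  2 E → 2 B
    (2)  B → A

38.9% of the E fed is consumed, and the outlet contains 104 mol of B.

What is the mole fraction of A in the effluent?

Conversion of E: E consumed = 2ξ₁ = 0.389 × 545 → ξ₁ = 106 mol.
B balance: n_B = 0 + 2ξ₁ − 1ξ₂ = 104 → ξ₂ = (2·106 − 104)/1 = 108 mol.
Outlet amounts (n = n₀ + Σ ν·ξ):
  E: 545 − 2(106) = 333
  B: 0 + 2(106) − 1(108) = 104
  A: 0 + 1(108) = 108
Total out = 545 mol; y_A = 108 / 545 = 0.1982.

0.198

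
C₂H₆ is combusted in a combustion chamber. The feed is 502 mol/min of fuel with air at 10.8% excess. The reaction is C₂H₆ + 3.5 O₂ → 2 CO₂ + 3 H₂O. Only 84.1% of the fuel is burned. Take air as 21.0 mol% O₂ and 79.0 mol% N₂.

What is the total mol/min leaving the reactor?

9980 mol/min

Stoichiometric O₂ = 3.5 × 502 = 1757 mol/min; O₂ fed = 1757 × 1.108 = 1947 mol/min.
N₂ fed = 1947 × 79/21 = 7324 mol/min.
Fuel reacted = 0.841 × 502 → ξ = 422.2 mol/min.
Outlet (n = n₀ + ν ξ):
  C₂H₆: 502 − 1(422.2) = 79.82
  O₂: 1947 − 3.5(422.2) = 469.1
  N₂: 7324 (inert)
  CO₂: 0 + 2(422.2) = 844.4
  H₂O: 0 + 3(422.2) = 1267
Total out = 79.82 + 469.1 + 7324 + 844.4 + 1267 = 9983 mol/min.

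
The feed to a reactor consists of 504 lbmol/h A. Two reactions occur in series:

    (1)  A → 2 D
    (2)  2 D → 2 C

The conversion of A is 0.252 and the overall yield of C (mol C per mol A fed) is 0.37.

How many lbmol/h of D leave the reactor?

Conversion of A: A consumed = 1ξ₁ = 0.252 × 504 → ξ₁ = 127 lbmol/h.
Yield of C: 2ξ₂ / 504 = 0.37 → ξ₂ = 93.24 lbmol/h.
Outlet amounts (n = n₀ + Σ ν·ξ):
  A: 504 − 1(127) = 377
  D: 0 + 2(127) − 2(93.24) = 67.54
  C: 0 + 2(93.24) = 186.5

67.5 lbmol/h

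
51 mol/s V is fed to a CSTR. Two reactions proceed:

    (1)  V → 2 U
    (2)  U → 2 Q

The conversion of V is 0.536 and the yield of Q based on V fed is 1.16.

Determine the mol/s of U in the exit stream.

Conversion of V: V consumed = 1ξ₁ = 0.536 × 51 → ξ₁ = 27.34 mol/s.
Yield of Q: 2ξ₂ / 51 = 1.16 → ξ₂ = 29.58 mol/s.
Outlet amounts (n = n₀ + Σ ν·ξ):
  V: 51 − 1(27.34) = 23.66
  U: 0 + 2(27.34) − 1(29.58) = 25.09
  Q: 0 + 2(29.58) = 59.16

25.1 mol/s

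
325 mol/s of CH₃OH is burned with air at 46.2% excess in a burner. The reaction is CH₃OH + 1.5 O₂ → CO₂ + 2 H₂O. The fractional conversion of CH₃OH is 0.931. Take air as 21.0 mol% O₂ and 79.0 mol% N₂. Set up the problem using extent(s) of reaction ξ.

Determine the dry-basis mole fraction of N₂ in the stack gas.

Stoichiometric O₂ = 1.5 × 325 = 487.5 mol/s; O₂ fed = 487.5 × 1.462 = 712.7 mol/s.
N₂ fed = 712.7 × 79/21 = 2681 mol/s.
Fuel reacted = 0.931 × 325 → ξ = 302.6 mol/s.
Outlet (n = n₀ + ν ξ):
  CH₃OH: 325 − 1(302.6) = 22.43
  O₂: 712.7 − 1.5(302.6) = 258.9
  N₂: 2681 (inert)
  CO₂: 0 + 1(302.6) = 302.6
  H₂O: 0 + 2(302.6) = 605.1
Dry total = 3265 mol/s; y_N₂ (dry) = 2681 / 3265 = 0.8212.

0.821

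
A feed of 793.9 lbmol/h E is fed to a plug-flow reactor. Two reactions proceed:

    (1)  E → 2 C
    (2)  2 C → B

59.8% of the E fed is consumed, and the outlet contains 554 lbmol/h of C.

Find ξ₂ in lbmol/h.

Conversion of E: E consumed = 1ξ₁ = 0.598 × 793.9 → ξ₁ = 474.8 lbmol/h.
C balance: n_C = 0 + 2ξ₁ − 2ξ₂ = 554 → ξ₂ = (2·474.8 − 554)/2 = 197.8 lbmol/h.
Outlet amounts (n = n₀ + Σ ν·ξ):
  E: 793.9 − 1(474.8) = 319.1
  C: 0 + 2(474.8) − 2(197.8) = 554
  B: 0 + 1(197.8) = 197.8

ξ₂ = 198 lbmol/h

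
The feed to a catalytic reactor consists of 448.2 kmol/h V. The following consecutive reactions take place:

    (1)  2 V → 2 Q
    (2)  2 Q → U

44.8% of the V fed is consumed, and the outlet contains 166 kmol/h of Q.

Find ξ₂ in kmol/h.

ξ₂ = 17.4 kmol/h

Conversion of V: V consumed = 2ξ₁ = 0.448 × 448.2 → ξ₁ = 100.4 kmol/h.
Q balance: n_Q = 0 + 2ξ₁ − 2ξ₂ = 166 → ξ₂ = (2·100.4 − 166)/2 = 17.4 kmol/h.
Outlet amounts (n = n₀ + Σ ν·ξ):
  V: 448.2 − 2(100.4) = 247.4
  Q: 0 + 2(100.4) − 2(17.4) = 166
  U: 0 + 1(17.4) = 17.4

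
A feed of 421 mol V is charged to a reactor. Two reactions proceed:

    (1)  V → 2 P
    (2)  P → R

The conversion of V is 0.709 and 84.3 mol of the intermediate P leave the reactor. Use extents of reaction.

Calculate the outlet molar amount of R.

513 mol

Conversion of V: V consumed = 1ξ₁ = 0.709 × 421 → ξ₁ = 298.5 mol.
P balance: n_P = 0 + 2ξ₁ − 1ξ₂ = 84.3 → ξ₂ = (2·298.5 − 84.3)/1 = 512.7 mol.
Outlet amounts (n = n₀ + Σ ν·ξ):
  V: 421 − 1(298.5) = 122.5
  P: 0 + 2(298.5) − 1(512.7) = 84.3
  R: 0 + 1(512.7) = 512.7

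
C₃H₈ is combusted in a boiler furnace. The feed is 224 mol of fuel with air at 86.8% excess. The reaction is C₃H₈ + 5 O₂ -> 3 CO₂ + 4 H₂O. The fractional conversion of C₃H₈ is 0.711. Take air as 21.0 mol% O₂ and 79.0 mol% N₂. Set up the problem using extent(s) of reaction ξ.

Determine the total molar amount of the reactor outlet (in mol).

Stoichiometric O₂ = 5 × 224 = 1120 mol; O₂ fed = 1120 × 1.868 = 2092 mol.
N₂ fed = 2092 × 79/21 = 7871 mol.
Fuel reacted = 0.711 × 224 → ξ = 159.3 mol.
Outlet (n = n₀ + ν ξ):
  C₃H₈: 224 − 1(159.3) = 64.74
  O₂: 2092 − 5(159.3) = 1296
  N₂: 7871 (inert)
  CO₂: 0 + 3(159.3) = 477.8
  H₂O: 0 + 4(159.3) = 637.1
Total out = 64.74 + 1296 + 7871 + 477.8 + 637.1 = 10350 mol.

10300 mol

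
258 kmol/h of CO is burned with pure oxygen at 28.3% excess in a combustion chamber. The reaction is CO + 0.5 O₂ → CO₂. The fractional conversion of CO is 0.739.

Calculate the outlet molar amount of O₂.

Stoichiometric O₂ = 0.5 × 258 = 129 kmol/h; O₂ fed = 129 × 1.283 = 165.5 kmol/h.
Fuel reacted = 0.739 × 258 → ξ = 190.7 kmol/h.
Outlet (n = n₀ + ν ξ):
  CO: 258 − 1(190.7) = 67.34
  O₂: 165.5 − 0.5(190.7) = 70.18
  CO₂: 0 + 1(190.7) = 190.7

70.2 kmol/h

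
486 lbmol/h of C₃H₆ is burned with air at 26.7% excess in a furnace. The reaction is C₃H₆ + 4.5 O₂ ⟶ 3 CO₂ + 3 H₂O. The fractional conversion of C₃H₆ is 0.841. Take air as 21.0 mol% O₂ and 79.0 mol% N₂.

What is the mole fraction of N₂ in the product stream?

Stoichiometric O₂ = 4.5 × 486 = 2187 lbmol/h; O₂ fed = 2187 × 1.267 = 2771 lbmol/h.
N₂ fed = 2771 × 79/21 = 10420 lbmol/h.
Fuel reacted = 0.841 × 486 → ξ = 408.7 lbmol/h.
Outlet (n = n₀ + ν ξ):
  C₃H₆: 486 − 1(408.7) = 77.27
  O₂: 2771 − 4.5(408.7) = 931.7
  N₂: 10420 (inert)
  CO₂: 0 + 3(408.7) = 1226
  H₂O: 0 + 3(408.7) = 1226
Total out = 13890 lbmol/h; y_N₂ = 10420 / 13890 = 0.7507.

0.751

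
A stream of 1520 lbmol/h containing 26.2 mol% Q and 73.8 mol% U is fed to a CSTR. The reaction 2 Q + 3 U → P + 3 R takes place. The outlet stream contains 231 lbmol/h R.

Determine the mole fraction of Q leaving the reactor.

0.169

For R: n = n₀ + 3ξ → 231 = 0 + 3ξ, giving ξ = 77 lbmol/h.
Outlet amounts (n = n₀ + ν ξ):
  Q: 398.2 − 2(77) = 244.2
  U: 1122 − 3(77) = 890.8
  P: 0 + 1(77) = 77
  R: 0 + 3(77) = 231
Total out = 1443 lbmol/h; y_Q = 244.2 / 1443 = 0.1693.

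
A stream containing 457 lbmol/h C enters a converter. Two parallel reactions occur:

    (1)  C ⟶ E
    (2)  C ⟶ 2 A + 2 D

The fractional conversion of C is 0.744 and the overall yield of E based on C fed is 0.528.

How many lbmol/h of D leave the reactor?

197 lbmol/h

Yield of E: 1ξ₁ / 457 = 0.528 → ξ₁ = 241.3 lbmol/h.
Conversion of C: 1ξ₁ + 1ξ₂ = 0.744 × 457 = 340 → ξ₂ = 98.71 lbmol/h.
Outlet amounts (n = n₀ + Σ ν·ξ):
  C: 457 − 1(241.3) − 1(98.71) = 117
  E: 0 + 1(241.3) = 241.3
  A: 0 + 2(98.71) = 197.4
  D: 0 + 2(98.71) = 197.4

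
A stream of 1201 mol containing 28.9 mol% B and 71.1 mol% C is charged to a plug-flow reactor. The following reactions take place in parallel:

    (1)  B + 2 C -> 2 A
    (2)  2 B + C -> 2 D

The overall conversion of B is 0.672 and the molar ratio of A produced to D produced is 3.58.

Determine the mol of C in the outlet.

513 mol

Conversion of B: B consumed = 0.672 × 347.1 = 233.2 mol = 1ξ₁ + 2ξ₂.
Selectivity: 2ξ₁ / (2ξ₂) = 3.58 → ξ₁ = 3.58 ξ₂.
Substitute: (1·3.58 + 2) ξ₂ = 233.2 → ξ₂ = 41.8 mol, ξ₁ = 149.6 mol.
Outlet amounts (n = n₀ + Σ ν·ξ):
  B: 347.1 − 1(149.6) − 2(41.8) = 113.8
  C: 853.9 − 2(149.6) − 1(41.8) = 512.8
  A: 0 + 2(149.6) = 299.3
  D: 0 + 2(41.8) = 83.6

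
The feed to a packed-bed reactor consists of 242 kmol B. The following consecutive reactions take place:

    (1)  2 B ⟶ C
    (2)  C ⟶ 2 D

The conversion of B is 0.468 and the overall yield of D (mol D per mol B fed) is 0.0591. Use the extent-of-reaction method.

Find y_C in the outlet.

0.257

Conversion of B: B consumed = 2ξ₁ = 0.468 × 242 → ξ₁ = 56.63 kmol.
Yield of D: 2ξ₂ / 242 = 0.0591 → ξ₂ = 7.151 kmol.
Outlet amounts (n = n₀ + Σ ν·ξ):
  B: 242 − 2(56.63) = 128.7
  C: 0 + 1(56.63) − 1(7.151) = 49.48
  D: 0 + 2(7.151) = 14.3
Total out = 192.5 kmol; y_C = 49.48 / 192.5 = 0.257.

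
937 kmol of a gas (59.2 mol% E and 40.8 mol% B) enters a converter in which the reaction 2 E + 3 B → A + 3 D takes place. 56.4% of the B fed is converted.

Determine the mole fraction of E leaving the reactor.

0.475

B reacted = 0.564 × 382.3 = 215.6 kmol; ν_B = −3, so ξ = 215.6/3 = 71.87 kmol.
Outlet amounts (n = n₀ + ν ξ):
  E: 554.7 − 2(71.87) = 411
  B: 382.3 − 3(71.87) = 166.7
  A: 0 + 1(71.87) = 71.87
  D: 0 + 3(71.87) = 215.6
Total out = 865.1 kmol; y_E = 411 / 865.1 = 0.475.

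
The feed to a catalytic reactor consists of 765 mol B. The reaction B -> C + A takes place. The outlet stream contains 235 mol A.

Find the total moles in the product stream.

1000 mol

For A: n = n₀ + 1ξ → 235 = 0 + 1ξ, giving ξ = 235 mol.
Outlet amounts (n = n₀ + ν ξ):
  B: 765 − 1(235) = 530
  C: 0 + 1(235) = 235
  A: 0 + 1(235) = 235
Total out = 530 + 235 + 235 = 1000 mol.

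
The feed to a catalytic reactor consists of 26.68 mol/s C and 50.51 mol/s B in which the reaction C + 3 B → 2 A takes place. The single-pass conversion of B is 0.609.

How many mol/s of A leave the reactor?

B reacted = 0.609 × 50.51 = 30.76 mol/s; ν_B = −3, so ξ = 30.76/3 = 10.25 mol/s.
Outlet amounts (n = n₀ + ν ξ):
  C: 26.68 − 1(10.25) = 16.43
  B: 50.51 − 3(10.25) = 19.75
  A: 0 + 2(10.25) = 20.51

20.5 mol/s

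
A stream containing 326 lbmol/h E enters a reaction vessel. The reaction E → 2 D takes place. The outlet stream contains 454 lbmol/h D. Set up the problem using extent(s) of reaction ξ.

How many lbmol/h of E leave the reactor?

99 lbmol/h

For D: n = n₀ + 2ξ → 454 = 0 + 2ξ, giving ξ = 227 lbmol/h.
Outlet amounts (n = n₀ + ν ξ):
  E: 326 − 1(227) = 99
  D: 0 + 2(227) = 454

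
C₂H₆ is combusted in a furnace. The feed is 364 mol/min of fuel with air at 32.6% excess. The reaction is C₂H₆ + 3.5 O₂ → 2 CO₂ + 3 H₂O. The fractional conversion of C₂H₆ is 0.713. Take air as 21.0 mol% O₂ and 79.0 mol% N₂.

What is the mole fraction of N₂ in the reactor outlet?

Stoichiometric O₂ = 3.5 × 364 = 1274 mol/min; O₂ fed = 1274 × 1.326 = 1689 mol/min.
N₂ fed = 1689 × 79/21 = 6355 mol/min.
Fuel reacted = 0.713 × 364 → ξ = 259.5 mol/min.
Outlet (n = n₀ + ν ξ):
  C₂H₆: 364 − 1(259.5) = 104.5
  O₂: 1689 − 3.5(259.5) = 781
  N₂: 6355 (inert)
  CO₂: 0 + 2(259.5) = 519.1
  H₂O: 0 + 3(259.5) = 778.6
Total out = 8538 mol/min; y_N₂ = 6355 / 8538 = 0.7443.

0.744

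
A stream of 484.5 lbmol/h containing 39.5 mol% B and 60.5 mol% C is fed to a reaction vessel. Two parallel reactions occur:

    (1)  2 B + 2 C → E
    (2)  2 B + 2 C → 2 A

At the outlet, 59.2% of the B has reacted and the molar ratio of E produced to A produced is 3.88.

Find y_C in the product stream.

0.56

Conversion of B: B consumed = 0.592 × 191.4 = 113.3 lbmol/h = 2ξ₁ + 2ξ₂.
Selectivity: 1ξ₁ / (2ξ₂) = 3.88 → ξ₁ = 7.76 ξ₂.
Substitute: (2·7.76 + 2) ξ₂ = 113.3 → ξ₂ = 6.467 lbmol/h, ξ₁ = 50.18 lbmol/h.
Outlet amounts (n = n₀ + Σ ν·ξ):
  B: 191.4 − 2(50.18) − 2(6.467) = 78.08
  C: 293.1 − 2(50.18) − 2(6.467) = 179.8
  E: 0 + 1(50.18) = 50.18
  A: 0 + 2(6.467) = 12.93
Total out = 321 lbmol/h; y_C = 179.8 / 321 = 0.5602.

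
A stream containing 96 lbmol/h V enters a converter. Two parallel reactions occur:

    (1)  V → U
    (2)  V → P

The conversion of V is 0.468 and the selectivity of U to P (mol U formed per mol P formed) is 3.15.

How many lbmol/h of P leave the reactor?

Conversion of V: V consumed = 0.468 × 96 = 44.93 lbmol/h = 1ξ₁ + 1ξ₂.
Selectivity: 1ξ₁ / (1ξ₂) = 3.15 → ξ₁ = 3.15 ξ₂.
Substitute: (1·3.15 + 1) ξ₂ = 44.93 → ξ₂ = 10.83 lbmol/h, ξ₁ = 34.1 lbmol/h.
Outlet amounts (n = n₀ + Σ ν·ξ):
  V: 96 − 1(34.1) − 1(10.83) = 51.07
  U: 0 + 1(34.1) = 34.1
  P: 0 + 1(10.83) = 10.83

10.8 lbmol/h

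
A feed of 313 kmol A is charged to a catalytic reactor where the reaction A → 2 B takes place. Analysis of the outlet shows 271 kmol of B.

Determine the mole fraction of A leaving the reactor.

For B: n = n₀ + 2ξ → 271 = 0 + 2ξ, giving ξ = 135.5 kmol.
Outlet amounts (n = n₀ + ν ξ):
  A: 313 − 1(135.5) = 177.5
  B: 0 + 2(135.5) = 271
Total out = 448.5 kmol; y_A = 177.5 / 448.5 = 0.3958.

0.396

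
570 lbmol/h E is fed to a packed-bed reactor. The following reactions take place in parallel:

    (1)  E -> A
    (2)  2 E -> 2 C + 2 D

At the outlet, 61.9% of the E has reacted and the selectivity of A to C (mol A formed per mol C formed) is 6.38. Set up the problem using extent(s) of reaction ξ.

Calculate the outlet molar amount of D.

47.8 lbmol/h

Conversion of E: E consumed = 0.619 × 570 = 352.8 lbmol/h = 1ξ₁ + 2ξ₂.
Selectivity: 1ξ₁ / (2ξ₂) = 6.38 → ξ₁ = 12.76 ξ₂.
Substitute: (1·12.76 + 2) ξ₂ = 352.8 → ξ₂ = 23.9 lbmol/h, ξ₁ = 305 lbmol/h.
Outlet amounts (n = n₀ + Σ ν·ξ):
  E: 570 − 1(305) − 2(23.9) = 217.2
  A: 0 + 1(305) = 305
  C: 0 + 2(23.9) = 47.81
  D: 0 + 2(23.9) = 47.81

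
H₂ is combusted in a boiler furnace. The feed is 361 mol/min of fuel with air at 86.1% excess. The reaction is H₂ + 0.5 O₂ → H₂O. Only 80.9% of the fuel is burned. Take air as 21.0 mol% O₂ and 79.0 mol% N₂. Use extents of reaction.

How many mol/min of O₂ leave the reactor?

190 mol/min

Stoichiometric O₂ = 0.5 × 361 = 180.5 mol/min; O₂ fed = 180.5 × 1.861 = 335.9 mol/min.
N₂ fed = 335.9 × 79/21 = 1264 mol/min.
Fuel reacted = 0.809 × 361 → ξ = 292 mol/min.
Outlet (n = n₀ + ν ξ):
  H₂: 361 − 1(292) = 68.95
  O₂: 335.9 − 0.5(292) = 189.9
  N₂: 1264 (inert)
  H₂O: 0 + 1(292) = 292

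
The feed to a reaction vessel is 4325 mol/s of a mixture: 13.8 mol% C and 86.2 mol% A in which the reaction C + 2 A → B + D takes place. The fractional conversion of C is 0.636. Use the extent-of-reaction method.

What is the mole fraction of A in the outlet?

0.753

C reacted = 0.636 × 596.9 = 379.6 mol/s; ν_C = −1, so ξ = 379.6/1 = 379.6 mol/s.
Outlet amounts (n = n₀ + ν ξ):
  C: 596.9 − 1(379.6) = 217.3
  A: 3728 − 2(379.6) = 2969
  B: 0 + 1(379.6) = 379.6
  D: 0 + 1(379.6) = 379.6
Total out = 3945 mol/s; y_A = 2969 / 3945 = 0.7525.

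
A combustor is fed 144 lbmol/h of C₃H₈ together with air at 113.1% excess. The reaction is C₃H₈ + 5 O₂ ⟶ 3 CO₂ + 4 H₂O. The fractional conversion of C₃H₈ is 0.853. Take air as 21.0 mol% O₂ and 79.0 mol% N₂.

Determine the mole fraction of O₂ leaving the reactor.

Stoichiometric O₂ = 5 × 144 = 720 lbmol/h; O₂ fed = 720 × 2.131 = 1534 lbmol/h.
N₂ fed = 1534 × 79/21 = 5772 lbmol/h.
Fuel reacted = 0.853 × 144 → ξ = 122.8 lbmol/h.
Outlet (n = n₀ + ν ξ):
  C₃H₈: 144 − 1(122.8) = 21.17
  O₂: 1534 − 5(122.8) = 920.2
  N₂: 5772 (inert)
  CO₂: 0 + 3(122.8) = 368.5
  H₂O: 0 + 4(122.8) = 491.3
Total out = 7573 lbmol/h; y_O₂ = 920.2 / 7573 = 0.1215.

0.122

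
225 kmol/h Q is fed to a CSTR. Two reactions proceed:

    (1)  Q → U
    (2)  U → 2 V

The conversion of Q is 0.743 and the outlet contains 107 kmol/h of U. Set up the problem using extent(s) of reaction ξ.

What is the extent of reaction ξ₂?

Conversion of Q: Q consumed = 1ξ₁ = 0.743 × 225 → ξ₁ = 167.2 kmol/h.
U balance: n_U = 0 + 1ξ₁ − 1ξ₂ = 107 → ξ₂ = (1·167.2 − 107)/1 = 60.18 kmol/h.
Outlet amounts (n = n₀ + Σ ν·ξ):
  Q: 225 − 1(167.2) = 57.82
  U: 0 + 1(167.2) − 1(60.18) = 107
  V: 0 + 2(60.18) = 120.4

ξ₂ = 60.2 kmol/h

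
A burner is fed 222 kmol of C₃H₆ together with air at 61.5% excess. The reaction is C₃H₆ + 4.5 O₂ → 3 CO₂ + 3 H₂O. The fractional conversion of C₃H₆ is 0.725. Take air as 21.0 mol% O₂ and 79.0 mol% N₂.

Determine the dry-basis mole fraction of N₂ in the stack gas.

0.809

Stoichiometric O₂ = 4.5 × 222 = 999 kmol; O₂ fed = 999 × 1.615 = 1613 kmol.
N₂ fed = 1613 × 79/21 = 6069 kmol.
Fuel reacted = 0.725 × 222 → ξ = 160.9 kmol.
Outlet (n = n₀ + ν ξ):
  C₃H₆: 222 − 1(160.9) = 61.05
  O₂: 1613 − 4.5(160.9) = 889.1
  N₂: 6069 (inert)
  CO₂: 0 + 3(160.9) = 482.8
  H₂O: 0 + 3(160.9) = 482.8
Dry total = 7502 kmol; y_N₂ (dry) = 6069 / 7502 = 0.809.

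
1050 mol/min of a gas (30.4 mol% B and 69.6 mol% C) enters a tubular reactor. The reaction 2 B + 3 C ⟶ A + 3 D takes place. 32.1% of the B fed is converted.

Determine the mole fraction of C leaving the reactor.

0.578

B reacted = 0.321 × 319.2 = 102.5 mol/min; ν_B = −2, so ξ = 102.5/2 = 51.23 mol/min.
Outlet amounts (n = n₀ + ν ξ):
  B: 319.2 − 2(51.23) = 216.7
  C: 730.8 − 3(51.23) = 577.1
  A: 0 + 1(51.23) = 51.23
  D: 0 + 3(51.23) = 153.7
Total out = 998.8 mol/min; y_C = 577.1 / 998.8 = 0.5778.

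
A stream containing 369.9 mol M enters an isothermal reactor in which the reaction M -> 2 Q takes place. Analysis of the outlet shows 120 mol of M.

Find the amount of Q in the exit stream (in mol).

For M: n = n₀ − 1ξ → 120 = 369.9 − 1ξ, giving ξ = 249.9 mol.
Outlet amounts (n = n₀ + ν ξ):
  M: 369.9 − 1(249.9) = 120
  Q: 0 + 2(249.9) = 499.8

500 mol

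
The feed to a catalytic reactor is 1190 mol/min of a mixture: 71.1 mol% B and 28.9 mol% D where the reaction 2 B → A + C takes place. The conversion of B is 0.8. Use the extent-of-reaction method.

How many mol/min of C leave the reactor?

B reacted = 0.8 × 846.1 = 676.9 mol/min; ν_B = −2, so ξ = 676.9/2 = 338.4 mol/min.
Outlet amounts (n = n₀ + ν ξ):
  B: 846.1 − 2(338.4) = 169.2
  A: 0 + 1(338.4) = 338.4
  C: 0 + 1(338.4) = 338.4
  D: 343.9 (inert)

338 mol/min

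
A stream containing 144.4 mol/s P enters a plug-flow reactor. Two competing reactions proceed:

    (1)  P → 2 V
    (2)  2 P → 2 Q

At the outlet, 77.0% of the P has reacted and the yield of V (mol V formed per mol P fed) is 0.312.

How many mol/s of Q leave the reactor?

88.7 mol/s

Yield of V: 2ξ₁ / 144.4 = 0.312 → ξ₁ = 22.53 mol/s.
Conversion of P: 1ξ₁ + 2ξ₂ = 0.77 × 144.4 = 111.2 → ξ₂ = 44.33 mol/s.
Outlet amounts (n = n₀ + Σ ν·ξ):
  P: 144.4 − 1(22.53) − 2(44.33) = 33.21
  V: 0 + 2(22.53) = 45.05
  Q: 0 + 2(44.33) = 88.66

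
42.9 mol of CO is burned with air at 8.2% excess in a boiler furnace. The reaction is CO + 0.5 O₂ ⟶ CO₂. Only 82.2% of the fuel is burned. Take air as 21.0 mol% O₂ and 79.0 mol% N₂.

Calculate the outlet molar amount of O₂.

Stoichiometric O₂ = 0.5 × 42.9 = 21.45 mol; O₂ fed = 21.45 × 1.082 = 23.21 mol.
N₂ fed = 23.21 × 79/21 = 87.31 mol.
Fuel reacted = 0.822 × 42.9 → ξ = 35.26 mol.
Outlet (n = n₀ + ν ξ):
  CO: 42.9 − 1(35.26) = 7.636
  O₂: 23.21 − 0.5(35.26) = 5.577
  N₂: 87.31 (inert)
  CO₂: 0 + 1(35.26) = 35.26

5.58 mol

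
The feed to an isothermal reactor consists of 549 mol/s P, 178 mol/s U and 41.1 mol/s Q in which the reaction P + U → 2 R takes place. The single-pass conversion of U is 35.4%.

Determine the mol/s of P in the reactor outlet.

486 mol/s

U reacted = 0.354 × 178 = 63.01 mol/s; ν_U = −1, so ξ = 63.01/1 = 63.01 mol/s.
Outlet amounts (n = n₀ + ν ξ):
  P: 549 − 1(63.01) = 486
  U: 178 − 1(63.01) = 115
  R: 0 + 2(63.01) = 126
  Q: 41.1 (inert)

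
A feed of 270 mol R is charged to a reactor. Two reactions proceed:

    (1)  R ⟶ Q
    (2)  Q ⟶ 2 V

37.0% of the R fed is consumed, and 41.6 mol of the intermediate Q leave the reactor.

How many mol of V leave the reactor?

Conversion of R: R consumed = 1ξ₁ = 0.37 × 270 → ξ₁ = 99.9 mol.
Q balance: n_Q = 0 + 1ξ₁ − 1ξ₂ = 41.6 → ξ₂ = (1·99.9 − 41.6)/1 = 58.3 mol.
Outlet amounts (n = n₀ + Σ ν·ξ):
  R: 270 − 1(99.9) = 170.1
  Q: 0 + 1(99.9) − 1(58.3) = 41.6
  V: 0 + 2(58.3) = 116.6

117 mol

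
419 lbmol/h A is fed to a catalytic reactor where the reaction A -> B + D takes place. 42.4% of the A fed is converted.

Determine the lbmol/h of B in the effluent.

A reacted = 0.424 × 419 = 177.7 lbmol/h; ν_A = −1, so ξ = 177.7/1 = 177.7 lbmol/h.
Outlet amounts (n = n₀ + ν ξ):
  A: 419 − 1(177.7) = 241.3
  B: 0 + 1(177.7) = 177.7
  D: 0 + 1(177.7) = 177.7

178 lbmol/h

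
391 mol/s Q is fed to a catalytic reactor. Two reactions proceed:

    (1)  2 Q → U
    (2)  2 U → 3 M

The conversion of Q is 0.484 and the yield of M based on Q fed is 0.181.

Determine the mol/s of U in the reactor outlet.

Conversion of Q: Q consumed = 2ξ₁ = 0.484 × 391 → ξ₁ = 94.62 mol/s.
Yield of M: 3ξ₂ / 391 = 0.181 → ξ₂ = 23.59 mol/s.
Outlet amounts (n = n₀ + Σ ν·ξ):
  Q: 391 − 2(94.62) = 201.8
  U: 0 + 1(94.62) − 2(23.59) = 47.44
  M: 0 + 3(23.59) = 70.77

47.4 mol/s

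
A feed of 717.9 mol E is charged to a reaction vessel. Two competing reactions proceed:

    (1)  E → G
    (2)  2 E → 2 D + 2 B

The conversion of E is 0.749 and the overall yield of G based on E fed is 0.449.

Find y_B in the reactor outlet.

Yield of G: 1ξ₁ / 717.9 = 0.449 → ξ₁ = 322.3 mol.
Conversion of E: 1ξ₁ + 2ξ₂ = 0.749 × 717.9 = 537.7 → ξ₂ = 107.7 mol.
Outlet amounts (n = n₀ + Σ ν·ξ):
  E: 717.9 − 1(322.3) − 2(107.7) = 180.2
  G: 0 + 1(322.3) = 322.3
  D: 0 + 2(107.7) = 215.4
  B: 0 + 2(107.7) = 215.4
Total out = 933.3 mol; y_B = 215.4 / 933.3 = 0.2308.

0.231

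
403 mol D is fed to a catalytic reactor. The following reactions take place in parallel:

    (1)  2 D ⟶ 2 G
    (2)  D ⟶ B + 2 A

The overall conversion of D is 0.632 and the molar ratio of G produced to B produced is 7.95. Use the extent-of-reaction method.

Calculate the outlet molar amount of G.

226 mol

Conversion of D: D consumed = 0.632 × 403 = 254.7 mol = 2ξ₁ + 1ξ₂.
Selectivity: 2ξ₁ / (1ξ₂) = 7.95 → ξ₁ = 3.975 ξ₂.
Substitute: (2·3.975 + 1) ξ₂ = 254.7 → ξ₂ = 28.46 mol, ξ₁ = 113.1 mol.
Outlet amounts (n = n₀ + Σ ν·ξ):
  D: 403 − 2(113.1) − 1(28.46) = 148.3
  G: 0 + 2(113.1) = 226.2
  B: 0 + 1(28.46) = 28.46
  A: 0 + 2(28.46) = 56.92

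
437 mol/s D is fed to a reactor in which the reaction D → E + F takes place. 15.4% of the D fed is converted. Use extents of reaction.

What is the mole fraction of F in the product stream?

0.133

D reacted = 0.154 × 437 = 67.3 mol/s; ν_D = −1, so ξ = 67.3/1 = 67.3 mol/s.
Outlet amounts (n = n₀ + ν ξ):
  D: 437 − 1(67.3) = 369.7
  E: 0 + 1(67.3) = 67.3
  F: 0 + 1(67.3) = 67.3
Total out = 504.3 mol/s; y_F = 67.3 / 504.3 = 0.1334.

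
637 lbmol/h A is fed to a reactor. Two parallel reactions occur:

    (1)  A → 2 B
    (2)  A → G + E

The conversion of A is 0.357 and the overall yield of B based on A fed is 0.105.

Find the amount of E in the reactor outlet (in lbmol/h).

194 lbmol/h

Yield of B: 2ξ₁ / 637 = 0.105 → ξ₁ = 33.44 lbmol/h.
Conversion of A: 1ξ₁ + 1ξ₂ = 0.357 × 637 = 227.4 → ξ₂ = 194 lbmol/h.
Outlet amounts (n = n₀ + Σ ν·ξ):
  A: 637 − 1(33.44) − 1(194) = 409.6
  B: 0 + 2(33.44) = 66.88
  G: 0 + 1(194) = 194
  E: 0 + 1(194) = 194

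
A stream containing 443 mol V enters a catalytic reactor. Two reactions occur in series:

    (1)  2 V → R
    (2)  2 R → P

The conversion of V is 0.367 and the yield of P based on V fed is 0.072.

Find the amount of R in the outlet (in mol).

17.5 mol

Conversion of V: V consumed = 2ξ₁ = 0.367 × 443 → ξ₁ = 81.29 mol.
Yield of P: 1ξ₂ / 443 = 0.072 → ξ₂ = 31.9 mol.
Outlet amounts (n = n₀ + Σ ν·ξ):
  V: 443 − 2(81.29) = 280.4
  R: 0 + 1(81.29) − 2(31.9) = 17.5
  P: 0 + 1(31.9) = 31.9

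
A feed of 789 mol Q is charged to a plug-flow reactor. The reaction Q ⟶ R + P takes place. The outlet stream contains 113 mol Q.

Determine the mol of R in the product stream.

For Q: n = n₀ − 1ξ → 113 = 789 − 1ξ, giving ξ = 676 mol.
Outlet amounts (n = n₀ + ν ξ):
  Q: 789 − 1(676) = 113
  R: 0 + 1(676) = 676
  P: 0 + 1(676) = 676

676 mol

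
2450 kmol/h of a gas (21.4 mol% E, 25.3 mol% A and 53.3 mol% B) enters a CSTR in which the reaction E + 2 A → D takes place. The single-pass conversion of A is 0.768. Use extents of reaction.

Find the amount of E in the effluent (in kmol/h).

286 kmol/h

A reacted = 0.768 × 619.9 = 476 kmol/h; ν_A = −2, so ξ = 476/2 = 238 kmol/h.
Outlet amounts (n = n₀ + ν ξ):
  E: 524.3 − 1(238) = 286.3
  A: 619.9 − 2(238) = 143.8
  D: 0 + 1(238) = 238
  B: 1306 (inert)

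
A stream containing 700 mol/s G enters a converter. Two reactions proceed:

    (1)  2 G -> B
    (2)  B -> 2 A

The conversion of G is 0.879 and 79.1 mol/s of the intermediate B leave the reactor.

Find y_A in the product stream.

0.736

Conversion of G: G consumed = 2ξ₁ = 0.879 × 700 → ξ₁ = 307.6 mol/s.
B balance: n_B = 0 + 1ξ₁ − 1ξ₂ = 79.1 → ξ₂ = (1·307.6 − 79.1)/1 = 228.5 mol/s.
Outlet amounts (n = n₀ + Σ ν·ξ):
  G: 700 − 2(307.6) = 84.7
  B: 0 + 1(307.6) − 1(228.5) = 79.1
  A: 0 + 2(228.5) = 457.1
Total out = 620.9 mol/s; y_A = 457.1 / 620.9 = 0.7362.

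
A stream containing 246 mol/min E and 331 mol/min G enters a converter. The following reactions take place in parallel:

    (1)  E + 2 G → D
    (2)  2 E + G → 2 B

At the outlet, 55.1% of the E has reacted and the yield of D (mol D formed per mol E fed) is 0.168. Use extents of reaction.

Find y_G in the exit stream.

0.45

Yield of D: 1ξ₁ / 246 = 0.168 → ξ₁ = 41.33 mol/min.
Conversion of E: 1ξ₁ + 2ξ₂ = 0.551 × 246 = 135.5 → ξ₂ = 47.11 mol/min.
Outlet amounts (n = n₀ + Σ ν·ξ):
  E: 246 − 1(41.33) − 2(47.11) = 110.5
  G: 331 − 2(41.33) − 1(47.11) = 201.2
  D: 0 + 1(41.33) = 41.33
  B: 0 + 2(47.11) = 94.22
Total out = 447.2 mol/min; y_G = 201.2 / 447.2 = 0.45.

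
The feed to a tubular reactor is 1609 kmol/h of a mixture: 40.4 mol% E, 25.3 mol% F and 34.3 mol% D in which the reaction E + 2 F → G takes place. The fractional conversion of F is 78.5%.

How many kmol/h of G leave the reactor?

F reacted = 0.785 × 407.1 = 319.6 kmol/h; ν_F = −2, so ξ = 319.6/2 = 159.8 kmol/h.
Outlet amounts (n = n₀ + ν ξ):
  E: 650 − 1(159.8) = 490.3
  F: 407.1 − 2(159.8) = 87.52
  G: 0 + 1(159.8) = 159.8
  D: 551.9 (inert)

160 kmol/h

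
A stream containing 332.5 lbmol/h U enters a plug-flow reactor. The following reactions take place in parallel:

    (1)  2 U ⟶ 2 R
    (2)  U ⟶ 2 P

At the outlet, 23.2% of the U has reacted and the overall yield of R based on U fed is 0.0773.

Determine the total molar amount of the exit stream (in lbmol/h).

384 lbmol/h

Yield of R: 2ξ₁ / 332.5 = 0.0773 → ξ₁ = 12.85 lbmol/h.
Conversion of U: 2ξ₁ + 1ξ₂ = 0.232 × 332.5 = 77.14 → ξ₂ = 51.44 lbmol/h.
Outlet amounts (n = n₀ + Σ ν·ξ):
  U: 332.5 − 2(12.85) − 1(51.44) = 255.4
  R: 0 + 2(12.85) = 25.7
  P: 0 + 2(51.44) = 102.9
Total out = 255.4 + 25.7 + 102.9 = 383.9 lbmol/h.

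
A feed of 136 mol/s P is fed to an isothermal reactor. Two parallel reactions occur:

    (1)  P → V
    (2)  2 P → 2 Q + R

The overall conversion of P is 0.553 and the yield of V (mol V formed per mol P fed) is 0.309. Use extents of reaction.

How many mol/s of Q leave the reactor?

Yield of V: 1ξ₁ / 136 = 0.309 → ξ₁ = 42.02 mol/s.
Conversion of P: 1ξ₁ + 2ξ₂ = 0.553 × 136 = 75.21 → ξ₂ = 16.59 mol/s.
Outlet amounts (n = n₀ + Σ ν·ξ):
  P: 136 − 1(42.02) − 2(16.59) = 60.79
  V: 0 + 1(42.02) = 42.02
  Q: 0 + 2(16.59) = 33.18
  R: 0 + 1(16.59) = 16.59

33.2 mol/s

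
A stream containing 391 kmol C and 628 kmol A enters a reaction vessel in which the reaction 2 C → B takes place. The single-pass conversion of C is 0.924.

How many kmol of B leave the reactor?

C reacted = 0.924 × 391 = 361.3 kmol; ν_C = −2, so ξ = 361.3/2 = 180.6 kmol.
Outlet amounts (n = n₀ + ν ξ):
  C: 391 − 2(180.6) = 29.72
  B: 0 + 1(180.6) = 180.6
  A: 628 (inert)

181 kmol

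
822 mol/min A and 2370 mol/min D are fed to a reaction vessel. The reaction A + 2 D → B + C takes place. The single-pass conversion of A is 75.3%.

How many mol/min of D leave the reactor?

1130 mol/min

A reacted = 0.753 × 822 = 619 mol/min; ν_A = −1, so ξ = 619/1 = 619 mol/min.
Outlet amounts (n = n₀ + ν ξ):
  A: 822 − 1(619) = 203
  D: 2370 − 2(619) = 1132
  B: 0 + 1(619) = 619
  C: 0 + 1(619) = 619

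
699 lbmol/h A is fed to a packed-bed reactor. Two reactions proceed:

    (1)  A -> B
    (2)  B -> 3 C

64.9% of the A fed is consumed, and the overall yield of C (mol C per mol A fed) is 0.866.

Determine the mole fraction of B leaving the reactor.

Conversion of A: A consumed = 1ξ₁ = 0.649 × 699 → ξ₁ = 453.7 lbmol/h.
Yield of C: 3ξ₂ / 699 = 0.866 → ξ₂ = 201.8 lbmol/h.
Outlet amounts (n = n₀ + Σ ν·ξ):
  A: 699 − 1(453.7) = 245.3
  B: 0 + 1(453.7) − 1(201.8) = 251.9
  C: 0 + 3(201.8) = 605.3
Total out = 1103 lbmol/h; y_B = 251.9 / 1103 = 0.2284.

0.228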